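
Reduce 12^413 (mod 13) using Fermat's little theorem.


Fermat's little theorem: if p is prime and gcd(a,p)=1, then a^(p-1) ≡ 1 (mod p)
p = 13 is prime, gcd(12,13) = 1
Reduce exponent: 413 mod 12 = 5
So 12^413 ≡ 12^5 (mod 13)
12^5 mod 13 = 12

12^413 ≡ 12 (mod 13)


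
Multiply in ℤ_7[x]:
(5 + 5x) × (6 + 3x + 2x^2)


Expand and collect like terms; reduce coefficients mod 7:
x^0: 5·6 = 30 ≡ 2 (mod 7)
x^1: 5·3 + 5·6 = 45 ≡ 3 (mod 7)
x^2: 5·2 + 5·3 = 25 ≡ 4 (mod 7)
x^3: 5·2 = 10 ≡ 3 (mod 7)
Result: 2 + 3x + 4x^2 + 3x^3

f · g = 2 + 3x + 4x^2 + 3x^3


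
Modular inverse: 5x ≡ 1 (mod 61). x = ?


Use the extended Euclidean algorithm to write 1 = 5·s + 61·t; then s mod 61 is the inverse.
Euclidean algorithm:
  5 = 0·61 + 5
  61 = 12·5 + 1
  5 = 5·1 + 0
gcd(5,61) = 1
Back-substitution gives: 5·(-12) + 61·(1) = 1
So 5⁻¹ ≡ -12 ≡ 49 (mod 61)
Check: 5 × 49 = 245 ≡ 1 (mod 61) ✓

5⁻¹ ≡ 49 (mod 61)


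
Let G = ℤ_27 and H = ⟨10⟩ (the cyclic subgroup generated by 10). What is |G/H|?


|⟨10⟩| = n / gcd(10, 27) = 27 / 1 = 27
H is normal (ℤ_27 is abelian).
|G/H| = |G| / |H| = 27 / 27 = 1

|G/H| = 1


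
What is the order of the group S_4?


|S_n| = n! (number of permutations of n symbols)
|S_4| = 4! = 24

|S_4| = 24


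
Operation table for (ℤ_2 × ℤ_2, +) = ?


Elements: {(0,0), (0,1), (1,0), (1,1)}
Operation: componentwise addition mod (2, 2)
Entry (a, b) = ((a₁+b₁) mod 2, (a₂+b₂) mod 2)

Cayley table:
      | (0,0) | (0,1) | (1,0) | (1,1)
(0,0) | (0,0) | (0,1) | (1,0) | (1,1)
(0,1) | (0,1) | (0,0) | (1,1) | (1,0)
(1,0) | (1,0) | (1,1) | (0,0) | (0,1)
(1,1) | (1,1) | (1,0) | (0,1) | (0,0)


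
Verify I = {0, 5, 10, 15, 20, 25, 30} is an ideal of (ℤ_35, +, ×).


Check ideal conditions for I = {0, 5, 10, 15, 20, 25, 30} in ℤ_35:
(1) I is an additive subgroup? Yes
(2) For r ∈ ℤ_35 and a ∈ I: r·a ∈ I? Yes

Yes, I is an ideal of ℤ_35


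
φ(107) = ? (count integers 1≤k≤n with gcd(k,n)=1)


Factor n: 107 = 107
φ(n) = n · ∏(1 - 1/p) over distinct primes p | n
φ(107) = 107 · (1 - 1/107) = 106

φ(107) = 106


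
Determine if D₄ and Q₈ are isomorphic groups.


Comparing D₄ and Q₈:
D₄ has 5 elements of order 2; Q₈ has only 1

No, D₄ ≇ Q₈


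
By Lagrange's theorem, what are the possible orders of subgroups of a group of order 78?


Lagrange's theorem: |H| divides |G|
|G| = 78
Divisors of 78: 1, 2, 3, 6, 13, 26, 39, 78

Possible subgroup orders: {1, 2, 3, 6, 13, 26, 39, 78}


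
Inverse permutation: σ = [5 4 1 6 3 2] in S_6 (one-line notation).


To find σ⁻¹, swap domain and range:
σ(1) = 5 → σ⁻¹(5) = 1
σ(2) = 4 → σ⁻¹(4) = 2
σ(3) = 1 → σ⁻¹(1) = 3
σ(4) = 6 → σ⁻¹(6) = 4
σ(5) = 3 → σ⁻¹(3) = 5
σ(6) = 2 → σ⁻¹(2) = 6

σ⁻¹ = [3 6 5 2 1 4]


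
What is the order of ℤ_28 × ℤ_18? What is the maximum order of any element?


|ℤ_28 × ℤ_18| = 28 × 18 = 504
Max element order = lcm(28,18) = 252
Cyclic? No (gcd=2)

|ℤ_28×ℤ_18| = 504, max element order = 252


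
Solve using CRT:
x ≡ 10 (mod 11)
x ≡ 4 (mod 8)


m₁ = 11, m₂ = 8, gcd = 1, so CRT applies. M = m₁·m₂ = 88
Let M₁ = M/m₁ = 8, M₂ = M/m₂ = 11
Find y₁ ≡ M₁⁻¹ (mod m₁): 8⁻¹ ≡ 7 (mod 11)
Find y₂ ≡ M₂⁻¹ (mod m₂): 11⁻¹ ≡ 3 (mod 8)
x = a₁·M₁·y₁ + a₂·M₂·y₂ = 10·8·7 + 4·11·3 = 692
Reduce mod 88: x ≡ 76
Check: 76 mod 11 = 10 ✓, 76 mod 8 = 4 ✓

x ≡ 76 (mod 88)


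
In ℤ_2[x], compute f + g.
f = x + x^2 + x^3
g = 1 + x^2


Add coefficients mod 2:
x^0: 0 + 1 = 1 (mod 2)
x^1: 1 + 0 = 1 (mod 2)
x^2: 1 + 1 = 0 (mod 2)
x^3: 1 + 0 = 1 (mod 2)
Result: 1 + x + x^3

f + g = 1 + x + x^3


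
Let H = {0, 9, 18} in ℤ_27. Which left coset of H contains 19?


19 + H = {19 + h (mod 27) : h ∈ H}
19+0=19, 19+9=1, 19+18=10
19 + H = {1, 10, 19} = 1 + H

19 + H = {1, 10, 19}


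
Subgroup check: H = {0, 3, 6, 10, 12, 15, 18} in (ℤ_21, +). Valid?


Subgroup test for H = {0, 3, 6, 10, 12, 15, 18} in (ℤ_21, +):
(1) 0 ∈ H? Yes
(2) Closure: for all a,b ∈ H, (a+b) mod 21 ∈ H? No  [counterexample: 3 + 6 = 9 ∉ H]
(3) Inverses: for all a ∈ H, -a mod 21 ∈ H? No

No, H is not a subgroup of ℤ_21


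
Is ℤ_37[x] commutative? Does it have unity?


ℤ_37 is a field (n prime), so ℤ_37[x] is a commutative integral domain with unity
Commutative: Yes
Integral domain: Yes
Has unity: Yes

ℤ_37[x]: Commutative=Yes, Unity=Yes


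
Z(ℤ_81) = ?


Z(G) = {g ∈ G | gx = xg for all x ∈ G}
ℤ_81 is abelian, so Z(G) = G

Z(ℤ_81) = ℤ_81


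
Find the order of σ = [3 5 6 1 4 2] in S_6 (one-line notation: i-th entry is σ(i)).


Cycle decomposition: (1 3 6 2 5 4)
Cycle lengths: 6
Order = lcm(6) = 6

ord(σ) = 6


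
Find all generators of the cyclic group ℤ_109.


g generates ℤ_n iff gcd(g,n) = 1
Prime factors of 109: 109
Generators are g ∈ {1,...,108} not divisible by any of these primes.
Generators: {1, 2, 3, 4, 5, 6, 7, 8, 9, 10, 11, 12, 13, 14, 15, 16, 17, 18, 19, 20, 21, 22, 23, 24, 25, 26, 27, 28, 29, 30, 31, 32, 33, 34, 35, 36, 37, 38, 39, 40, 41, 42, 43, 44, 45, 46, 47, 48, 49, 50, 51, 52, 53, 54, 55, 56, 57, 58, 59, 60, 61, 62, 63, 64, 65, 66, 67, 68, 69, 70, 71, 72, 73, 74, 75, 76, 77, 78, 79, 80, 81, 82, 83, 84, 85, 86, 87, 88, 89, 90, 91, 92, 93, 94, 95, 96, 97, 98, 99, 100, 101, 102, 103, 104, 105, 106, 107, 108}
Number of generators = φ(109) = 108

Generators of ℤ_109 = {1, 2, 3, 4, 5, 6, 7, 8, 9, 10, 11, 12, 13, 14, 15, 16, 17, 18, 19, 20, 21, 22, 23, 24, 25, 26, 27, 28, 29, 30, 31, 32, 33, 34, 35, 36, 37, 38, 39, 40, 41, 42, 43, 44, 45, 46, 47, 48, 49, 50, 51, 52, 53, 54, 55, 56, 57, 58, 59, 60, 61, 62, 63, 64, 65, 66, 67, 68, 69, 70, 71, 72, 73, 74, 75, 76, 77, 78, 79, 80, 81, 82, 83, 84, 85, 86, 87, 88, 89, 90, 91, 92, 93, 94, 95, 96, 97, 98, 99, 100, 101, 102, 103, 104, 105, 106, 107, 108}


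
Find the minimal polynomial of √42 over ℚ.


√42 satisfies x² - 42 = 0, irreducible over ℚ since 42 is squarefree

Minimal polynomial: x² - 42


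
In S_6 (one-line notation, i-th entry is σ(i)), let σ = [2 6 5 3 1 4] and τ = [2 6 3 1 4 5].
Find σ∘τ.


σ∘τ: apply τ first, then σ
1 →τ 2 →σ 6
2 →τ 6 →σ 4
3 →τ 3 →σ 5
4 →τ 1 →σ 2
5 →τ 4 →σ 3
6 →τ 5 →σ 1

σ∘τ = [6 4 5 2 3 1]


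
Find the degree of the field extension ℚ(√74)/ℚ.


√74 has minimal polynomial x² - 74 (irreducible over ℚ since 74 is squarefree)

[ℚ(√74)/ℚ] = 2


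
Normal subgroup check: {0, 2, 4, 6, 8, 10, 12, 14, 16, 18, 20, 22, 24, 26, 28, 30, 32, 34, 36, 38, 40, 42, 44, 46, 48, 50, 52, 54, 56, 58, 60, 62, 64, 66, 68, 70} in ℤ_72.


H = {0, 2, 4, 6, 8, 10, 12, 14, 16, 18, 20, 22, 24, 26, 28, 30, 32, 34, 36, 38, 40, 42, 44, 46, 48, 50, 52, 54, 56, 58, 60, 62, 64, 66, 68, 70} in ℤ_72
ℤ_72 is abelian; every subgroup of an abelian group is normal

Yes, normal subgroup


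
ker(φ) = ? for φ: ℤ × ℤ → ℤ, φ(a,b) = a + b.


Kernel = preimage of identity
ker(φ) = {(a,b) ∈ ℤ² | a+b = 0} = {(a,-a) | a ∈ ℤ}

ker(φ) = {(a,-a) | a ∈ ℤ}


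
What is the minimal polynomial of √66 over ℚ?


√66 satisfies x² - 66 = 0, irreducible over ℚ since 66 is squarefree

Minimal polynomial: x² - 66


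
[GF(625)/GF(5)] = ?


GF(625) = GF(5^4), so the extension degree is 4

[GF(625)/GF(5)] = 4


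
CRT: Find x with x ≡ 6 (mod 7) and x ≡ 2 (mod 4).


m₁ = 7, m₂ = 4, gcd = 1, so CRT applies. M = m₁·m₂ = 28
Let M₁ = M/m₁ = 4, M₂ = M/m₂ = 7
Find y₁ ≡ M₁⁻¹ (mod m₁): 4⁻¹ ≡ 2 (mod 7)
Find y₂ ≡ M₂⁻¹ (mod m₂): 7⁻¹ ≡ 3 (mod 4)
x = a₁·M₁·y₁ + a₂·M₂·y₂ = 6·4·2 + 2·7·3 = 90
Reduce mod 28: x ≡ 6
Check: 6 mod 7 = 6 ✓, 6 mod 4 = 2 ✓

x ≡ 6 (mod 28)


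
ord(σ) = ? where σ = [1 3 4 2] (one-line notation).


Cycle decomposition: (2 3 4)
Cycle lengths: 3
Order = lcm(3) = 3

ord(σ) = 3


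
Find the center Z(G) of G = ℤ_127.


Z(G) = {g ∈ G | gx = xg for all x ∈ G}
ℤ_127 is abelian, so Z(G) = G

Z(ℤ_127) = ℤ_127


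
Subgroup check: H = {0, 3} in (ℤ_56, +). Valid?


Subgroup test for H = {0, 3} in (ℤ_56, +):
(1) 0 ∈ H? Yes
(2) Closure: for all a,b ∈ H, (a+b) mod 56 ∈ H? No  [counterexample: 3 + 3 = 6 ∉ H]
(3) Inverses: for all a ∈ H, -a mod 56 ∈ H? No

No, H is not a subgroup of ℤ_56


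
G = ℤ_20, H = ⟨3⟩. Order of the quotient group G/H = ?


|⟨3⟩| = n / gcd(3, 20) = 20 / 1 = 20
H is normal (ℤ_20 is abelian).
|G/H| = |G| / |H| = 20 / 20 = 1

|G/H| = 1


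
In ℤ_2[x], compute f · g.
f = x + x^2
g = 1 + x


Expand and collect like terms; reduce coefficients mod 2:
x^0: 0·1 = 0 ≡ 0 (mod 2)
x^1: 0·1 + 1·1 = 1 ≡ 1 (mod 2)
x^2: 1·1 + 1·1 = 2 ≡ 0 (mod 2)
x^3: 1·1 = 1 ≡ 1 (mod 2)
Result: x + x^3

f · g = x + x^3


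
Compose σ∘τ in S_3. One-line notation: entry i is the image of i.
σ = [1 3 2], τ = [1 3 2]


σ∘τ: apply τ first, then σ
1 →τ 1 →σ 1
2 →τ 3 →σ 2
3 →τ 2 →σ 3

σ∘τ = [1 2 3]


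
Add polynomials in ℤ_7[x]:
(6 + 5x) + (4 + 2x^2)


Add coefficients mod 7:
x^0: 6 + 4 = 3 (mod 7)
x^1: 5 + 0 = 5 (mod 7)
x^2: 0 + 2 = 2 (mod 7)
Result: 3 + 5x + 2x^2

f + g = 3 + 5x + 2x^2


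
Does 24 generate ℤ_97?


g generates ℤ_n iff gcd(g, n) = 1
gcd(24, 97) = 1
Since gcd = 1, 24 is a generator.

Yes, 24 generates ℤ_97


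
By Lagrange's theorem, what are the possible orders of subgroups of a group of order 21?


Lagrange's theorem: |H| divides |G|
|G| = 21
Divisors of 21: 1, 3, 7, 21

Possible subgroup orders: {1, 3, 7, 21}


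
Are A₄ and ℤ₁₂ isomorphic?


Comparing A₄ and ℤ₁₂:
A₄ is non-abelian, ℤ₁₂ is abelian

No, A₄ ≇ ℤ₁₂


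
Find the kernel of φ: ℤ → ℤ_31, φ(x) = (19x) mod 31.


Kernel = preimage of identity
ker(φ) = {x ∈ ℤ : 19x ≡ 0 (mod 31)}. gcd(19,31) = 1, so 19x ≡ 0 (mod 31) ⟺ x ≡ 0 (mod 31/1 = 31). Hence ker(φ) = 31ℤ

ker(φ) = 31ℤ


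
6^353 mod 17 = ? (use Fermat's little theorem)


Fermat's little theorem: if p is prime and gcd(a,p)=1, then a^(p-1) ≡ 1 (mod p)
p = 17 is prime, gcd(6,17) = 1
Reduce exponent: 353 mod 16 = 1
So 6^353 ≡ 6^1 (mod 17)
6^1 mod 17 = 6

6^353 ≡ 6 (mod 17)


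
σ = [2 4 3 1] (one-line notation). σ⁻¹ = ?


To find σ⁻¹, swap domain and range:
σ(1) = 2 → σ⁻¹(2) = 1
σ(2) = 4 → σ⁻¹(4) = 2
σ(3) = 3 → σ⁻¹(3) = 3
σ(4) = 1 → σ⁻¹(1) = 4

σ⁻¹ = [4 1 3 2]


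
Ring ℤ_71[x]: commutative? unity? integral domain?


ℤ_71 is a field (n prime), so ℤ_71[x] is a commutative integral domain with unity
Commutative: Yes
Integral domain: Yes
Has unity: Yes

ℤ_71[x]: Commutative=Yes, Unity=Yes


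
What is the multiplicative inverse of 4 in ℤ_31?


Use the extended Euclidean algorithm to write 1 = 4·s + 31·t; then s mod 31 is the inverse.
Euclidean algorithm:
  4 = 0·31 + 4
  31 = 7·4 + 3
  4 = 1·3 + 1
  3 = 3·1 + 0
gcd(4,31) = 1
Back-substitution gives: 4·(8) + 31·(-1) = 1
So 4⁻¹ ≡ 8 ≡ 8 (mod 31)
Check: 4 × 8 = 32 ≡ 1 (mod 31) ✓

4⁻¹ ≡ 8 (mod 31)


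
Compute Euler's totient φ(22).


φ(n) = count of k ∈ {1,...,n} with gcd(k,n)=1
Coprimes to 22: {1, 3, 5, 7, 9, 13, 15, 17, 19, 21}
Count: 10

φ(22) = 10


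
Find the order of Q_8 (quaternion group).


Q_8 = {±1, ±i, ±j, ±k}
|Q_8| = 8

|Q_8 (quaternion group)| = 8


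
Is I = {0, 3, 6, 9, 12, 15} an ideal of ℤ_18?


Check ideal conditions for I = {0, 3, 6, 9, 12, 15} in ℤ_18:
(1) I is an additive subgroup? Yes
(2) For r ∈ ℤ_18 and a ∈ I: r·a ∈ I? Yes

Yes, I is an ideal of ℤ_18


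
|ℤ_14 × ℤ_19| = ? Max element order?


|ℤ_14 × ℤ_19| = 14 × 19 = 266
Max element order = lcm(14,19) = 266
Cyclic? Yes (gcd=1)

|ℤ_14×ℤ_19| = 266, max element order = 266


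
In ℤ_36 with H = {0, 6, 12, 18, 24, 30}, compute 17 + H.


17 + H = {17 + h (mod 36) : h ∈ H}
17+0=17, 17+6=23, 17+12=29, 17+18=35, 17+24=5, 17+30=11
17 + H = {5, 11, 17, 23, 29, 35} = 5 + H

17 + H = {5, 11, 17, 23, 29, 35}


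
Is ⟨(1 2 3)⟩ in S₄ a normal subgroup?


H = ⟨(1 2 3)⟩ in S₄
(1 4)(1 2 3)(1 4)⁻¹ = (4 2 3) ∉ ⟨(1 2 3)⟩

No, not a normal subgroup


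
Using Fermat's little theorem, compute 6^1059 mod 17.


Fermat's little theorem: if p is prime and gcd(a,p)=1, then a^(p-1) ≡ 1 (mod p)
p = 17 is prime, gcd(6,17) = 1
Reduce exponent: 1059 mod 16 = 3
So 6^1059 ≡ 6^3 (mod 17)
6^3 mod 17 = 12

6^1059 ≡ 12 (mod 17)


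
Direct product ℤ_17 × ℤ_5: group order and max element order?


|ℤ_17 × ℤ_5| = 17 × 5 = 85
Max element order = lcm(17,5) = 85
Cyclic? Yes (gcd=1)

|ℤ_17×ℤ_5| = 85, max element order = 85


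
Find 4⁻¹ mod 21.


Use the extended Euclidean algorithm to write 1 = 4·s + 21·t; then s mod 21 is the inverse.
Euclidean algorithm:
  4 = 0·21 + 4
  21 = 5·4 + 1
  4 = 4·1 + 0
gcd(4,21) = 1
Back-substitution gives: 4·(-5) + 21·(1) = 1
So 4⁻¹ ≡ -5 ≡ 16 (mod 21)
Check: 4 × 16 = 64 ≡ 1 (mod 21) ✓

4⁻¹ ≡ 16 (mod 21)


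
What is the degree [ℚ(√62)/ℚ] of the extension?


√62 has minimal polynomial x² - 62 (irreducible over ℚ since 62 is squarefree)

[ℚ(√62)/ℚ] = 2


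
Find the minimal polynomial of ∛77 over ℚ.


∛77 satisfies x³ - 77 = 0, irreducible over ℚ (no rational root; 77 is not a perfect cube)

Minimal polynomial: x³ - 77


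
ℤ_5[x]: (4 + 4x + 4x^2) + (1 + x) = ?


Add coefficients mod 5:
x^0: 4 + 1 = 0 (mod 5)
x^1: 4 + 1 = 0 (mod 5)
x^2: 4 + 0 = 4 (mod 5)
Result: 4x^2

f + g = 4x^2


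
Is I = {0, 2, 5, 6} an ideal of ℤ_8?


Check ideal conditions for I = {0, 2, 5, 6} in ℤ_8:
(1) I is an additive subgroup? No
(2) For r ∈ ℤ_8 and a ∈ I: r·a ∈ I? No  [counterexample: r=2, a=2, r·a mod 8 = 4 ∉ I]

No, I is not an ideal of ℤ_8


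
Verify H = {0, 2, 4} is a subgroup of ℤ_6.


Subgroup test for H = {0, 2, 4} in (ℤ_6, +):
(1) 0 ∈ H? Yes
(2) Closure: for all a,b ∈ H, (a+b) mod 6 ∈ H? Yes
(3) Inverses: for all a ∈ H, -a mod 6 ∈ H? Yes

Yes, H is a subgroup of ℤ_6


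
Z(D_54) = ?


Z(G) = {g ∈ G | gx = xg for all x ∈ G}
For even n, Z(D_n) = {e, r^(n/2)}: the 180° rotation r^27 commutes with every reflection and rotation

Z(D_54) = {e, r^27}


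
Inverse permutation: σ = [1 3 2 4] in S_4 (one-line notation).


To find σ⁻¹, swap domain and range:
σ(1) = 1 → σ⁻¹(1) = 1
σ(2) = 3 → σ⁻¹(3) = 2
σ(3) = 2 → σ⁻¹(2) = 3
σ(4) = 4 → σ⁻¹(4) = 4

σ⁻¹ = [1 3 2 4]


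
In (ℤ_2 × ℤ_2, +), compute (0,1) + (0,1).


Operation: componentwise addition mod (2, 2)
(0,1) + (0,1) = ((a₁+b₁) mod 2, (a₂+b₂) mod 2) with a = (0,1), b = (0,1)

(0,1) + (0,1) = (0,0)


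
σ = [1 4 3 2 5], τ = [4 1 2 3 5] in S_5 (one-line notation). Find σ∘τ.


σ∘τ: apply τ first, then σ
1 →τ 4 →σ 2
2 →τ 1 →σ 1
3 →τ 2 →σ 4
4 →τ 3 →σ 3
5 →τ 5 →σ 5

σ∘τ = [2 1 4 3 5]


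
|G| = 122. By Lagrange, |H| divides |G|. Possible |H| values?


Lagrange's theorem: |H| divides |G|
|G| = 122
Divisors of 122: 1, 2, 61, 122

Possible subgroup orders: {1, 2, 61, 122}


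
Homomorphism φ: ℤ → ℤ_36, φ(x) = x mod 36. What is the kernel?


Kernel = preimage of identity
ker(φ) = {x ∈ ℤ : x ≡ 0 (mod 36)} = 36ℤ = {0, ±36, ±72, ...}

ker(φ) = 36ℤ


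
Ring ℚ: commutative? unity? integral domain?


ℚ is a field: commutative, has unity, every nonzero element is a unit (hence an integral domain)
Commutative: Yes
Integral domain: Yes
Has unity: Yes

ℚ: Commutative=Yes, Unity=Yes


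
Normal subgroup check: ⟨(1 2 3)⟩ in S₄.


H = ⟨(1 2 3)⟩ in S₄
(1 4)(1 2 3)(1 4)⁻¹ = (4 2 3) ∉ ⟨(1 2 3)⟩

No, not a normal subgroup


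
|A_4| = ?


|A_n| = n!/2 (even permutations)
|A_4| = 4!/2 = 24/2 = 12

|A_4| = 12


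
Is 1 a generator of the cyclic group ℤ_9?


g generates ℤ_n iff gcd(g, n) = 1
gcd(1, 9) = 1
Since gcd = 1, 1 is a generator.

Yes, 1 generates ℤ_9


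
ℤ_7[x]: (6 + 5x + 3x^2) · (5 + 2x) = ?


Expand and collect like terms; reduce coefficients mod 7:
x^0: 6·5 = 30 ≡ 2 (mod 7)
x^1: 6·2 + 5·5 = 37 ≡ 2 (mod 7)
x^2: 5·2 + 3·5 = 25 ≡ 4 (mod 7)
x^3: 3·2 = 6 ≡ 6 (mod 7)
Result: 2 + 2x + 4x^2 + 6x^3

f · g = 2 + 2x + 4x^2 + 6x^3


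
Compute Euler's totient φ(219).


Factor n: 219 = 3 × 73
φ(n) = n · ∏(1 - 1/p) over distinct primes p | n
φ(219) = 219 · (1 - 1/3) · (1 - 1/73) = 144

φ(219) = 144


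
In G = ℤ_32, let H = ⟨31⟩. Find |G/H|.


|⟨31⟩| = n / gcd(31, 32) = 32 / 1 = 32
H is normal (ℤ_32 is abelian).
|G/H| = |G| / |H| = 32 / 32 = 1

|G/H| = 1


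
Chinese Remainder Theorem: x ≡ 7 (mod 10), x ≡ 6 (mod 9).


m₁ = 10, m₂ = 9, gcd = 1, so CRT applies. M = m₁·m₂ = 90
Let M₁ = M/m₁ = 9, M₂ = M/m₂ = 10
Find y₁ ≡ M₁⁻¹ (mod m₁): 9⁻¹ ≡ 9 (mod 10)
Find y₂ ≡ M₂⁻¹ (mod m₂): 10⁻¹ ≡ 1 (mod 9)
x = a₁·M₁·y₁ + a₂·M₂·y₂ = 7·9·9 + 6·10·1 = 627
Reduce mod 90: x ≡ 87
Check: 87 mod 10 = 7 ✓, 87 mod 9 = 6 ✓

x ≡ 87 (mod 90)


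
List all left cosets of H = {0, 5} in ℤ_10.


H = {0, 5}, |H| = 2
Number of cosets = |G|/|H| = 10/2 = 5
0 + H = {0, 5}
1 + H = {1, 6}
2 + H = {2, 7}
3 + H = {3, 8}
4 + H = {4, 9}

Cosets: 0+H={0,5}; 1+H={1,6}; 2+H={2,7}; 3+H={3,8}; 4+H={4,9}


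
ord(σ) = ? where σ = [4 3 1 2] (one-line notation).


Cycle decomposition: (1 4 2 3)
Cycle lengths: 4
Order = lcm(4) = 4

ord(σ) = 4


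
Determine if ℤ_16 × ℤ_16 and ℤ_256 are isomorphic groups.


Comparing ℤ_16 × ℤ_16 and ℤ_256:
gcd(16,16) = 16 ≠ 1. Max element order in ℤ_16×ℤ_16 is lcm(16,16) = 16 < 256, so it has no element of order 256

No, ℤ_16 × ℤ_16 ≇ ℤ_256


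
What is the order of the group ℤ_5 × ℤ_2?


|A × B| = |A| · |B|
|ℤ_5 × ℤ_2| = 5 × 2 = 10

|ℤ_5 × ℤ_2| = 10


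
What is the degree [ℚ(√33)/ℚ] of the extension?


√33 has minimal polynomial x² - 33 (irreducible over ℚ since 33 is squarefree)

[ℚ(√33)/ℚ] = 2


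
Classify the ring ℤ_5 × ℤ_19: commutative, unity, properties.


Direct product ring; commutative with unity (1,1); but (1,0)·(0,1) = (0,0) gives zero divisors, so not an integral domain
Commutative: Yes
Integral domain: No
Has unity: Yes

ℤ_5 × ℤ_19: Commutative=Yes, Unity=Yes


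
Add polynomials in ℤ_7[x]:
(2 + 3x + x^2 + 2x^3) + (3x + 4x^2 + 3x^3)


Add coefficients mod 7:
x^0: 2 + 0 = 2 (mod 7)
x^1: 3 + 3 = 6 (mod 7)
x^2: 1 + 4 = 5 (mod 7)
x^3: 2 + 3 = 5 (mod 7)
Result: 2 + 6x + 5x^2 + 5x^3

f + g = 2 + 6x + 5x^2 + 5x^3


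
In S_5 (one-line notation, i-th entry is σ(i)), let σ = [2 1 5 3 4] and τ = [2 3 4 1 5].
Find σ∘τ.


σ∘τ: apply τ first, then σ
1 →τ 2 →σ 1
2 →τ 3 →σ 5
3 →τ 4 →σ 3
4 →τ 1 →σ 2
5 →τ 5 →σ 4

σ∘τ = [1 5 3 2 4]


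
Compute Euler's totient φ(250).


Factor n: 250 = 2 × 5^3
φ(n) = n · ∏(1 - 1/p) over distinct primes p | n
φ(250) = 250 · (1 - 1/2) · (1 - 1/5) = 100

φ(250) = 100


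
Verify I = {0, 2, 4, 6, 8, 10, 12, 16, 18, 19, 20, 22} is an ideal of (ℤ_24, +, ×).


Check ideal conditions for I = {0, 2, 4, 6, 8, 10, 12, 16, 18, 19, 20, 22} in ℤ_24:
(1) I is an additive subgroup? No
(2) For r ∈ ℤ_24 and a ∈ I: r·a ∈ I? No  [counterexample: r=2, a=19, r·a mod 24 = 14 ∉ I]

No, I is not an ideal of ℤ_24


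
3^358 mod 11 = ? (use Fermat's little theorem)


Fermat's little theorem: if p is prime and gcd(a,p)=1, then a^(p-1) ≡ 1 (mod p)
p = 11 is prime, gcd(3,11) = 1
Reduce exponent: 358 mod 10 = 8
So 3^358 ≡ 3^8 (mod 11)
3^8 mod 11 = 5

3^358 ≡ 5 (mod 11)


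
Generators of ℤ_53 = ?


g generates ℤ_n iff gcd(g,n) = 1
Prime factors of 53: 53
Generators are g ∈ {1,...,52} not divisible by any of these primes.
Generators: {1, 2, 3, 4, 5, 6, 7, 8, 9, 10, 11, 12, 13, 14, 15, 16, 17, 18, 19, 20, 21, 22, 23, 24, 25, 26, 27, 28, 29, 30, 31, 32, 33, 34, 35, 36, 37, 38, 39, 40, 41, 42, 43, 44, 45, 46, 47, 48, 49, 50, 51, 52}
Number of generators = φ(53) = 52

Generators of ℤ_53 = {1, 2, 3, 4, 5, 6, 7, 8, 9, 10, 11, 12, 13, 14, 15, 16, 17, 18, 19, 20, 21, 22, 23, 24, 25, 26, 27, 28, 29, 30, 31, 32, 33, 34, 35, 36, 37, 38, 39, 40, 41, 42, 43, 44, 45, 46, 47, 48, 49, 50, 51, 52}


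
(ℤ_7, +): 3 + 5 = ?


Operation: addition mod 7
3 + 5 = (a + b) mod 7 with a = 3, b = 5

3 + 5 = 1


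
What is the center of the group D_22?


Z(G) = {g ∈ G | gx = xg for all x ∈ G}
For even n, Z(D_n) = {e, r^(n/2)}: the 180° rotation r^11 commutes with every reflection and rotation

Z(D_22) = {e, r^11}


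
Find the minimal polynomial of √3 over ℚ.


√3 satisfies x² - 3 = 0, irreducible over ℚ since 3 is squarefree

Minimal polynomial: x² - 3


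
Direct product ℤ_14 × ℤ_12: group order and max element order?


|ℤ_14 × ℤ_12| = 14 × 12 = 168
Max element order = lcm(14,12) = 84
Cyclic? No (gcd=2)

|ℤ_14×ℤ_12| = 168, max element order = 84


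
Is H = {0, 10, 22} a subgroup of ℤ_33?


Subgroup test for H = {0, 10, 22} in (ℤ_33, +):
(1) 0 ∈ H? Yes
(2) Closure: for all a,b ∈ H, (a+b) mod 33 ∈ H? No  [counterexample: 10 + 10 = 20 ∉ H]
(3) Inverses: for all a ∈ H, -a mod 33 ∈ H? No

No, H is not a subgroup of ℤ_33


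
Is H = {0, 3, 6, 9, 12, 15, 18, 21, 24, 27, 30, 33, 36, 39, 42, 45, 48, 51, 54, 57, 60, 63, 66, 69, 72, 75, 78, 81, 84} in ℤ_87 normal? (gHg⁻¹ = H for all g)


H = {0, 3, 6, 9, 12, 15, 18, 21, 24, 27, 30, 33, 36, 39, 42, 45, 48, 51, 54, 57, 60, 63, 66, 69, 72, 75, 78, 81, 84} in ℤ_87
ℤ_87 is abelian; every subgroup of an abelian group is normal

Yes, normal subgroup


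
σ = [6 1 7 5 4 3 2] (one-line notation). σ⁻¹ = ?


To find σ⁻¹, swap domain and range:
σ(1) = 6 → σ⁻¹(6) = 1
σ(2) = 1 → σ⁻¹(1) = 2
σ(3) = 7 → σ⁻¹(7) = 3
σ(4) = 5 → σ⁻¹(5) = 4
σ(5) = 4 → σ⁻¹(4) = 5
σ(6) = 3 → σ⁻¹(3) = 6
σ(7) = 2 → σ⁻¹(2) = 7

σ⁻¹ = [2 7 6 5 4 1 3]


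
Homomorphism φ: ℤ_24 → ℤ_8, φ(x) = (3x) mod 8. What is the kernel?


Kernel = preimage of identity
ker(φ) = {x ∈ ℤ_24 : 3x ≡ 0 (mod 8)}. Since 8 | 24, φ is well-defined. The kernel is the cyclic subgroup ⟨8⟩ of ℤ_24 (order 3), i.e. {0, 8, 16}

ker(φ) = {0, 8, 16}


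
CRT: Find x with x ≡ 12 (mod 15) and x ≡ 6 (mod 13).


m₁ = 15, m₂ = 13, gcd = 1, so CRT applies. M = m₁·m₂ = 195
Let M₁ = M/m₁ = 13, M₂ = M/m₂ = 15
Find y₁ ≡ M₁⁻¹ (mod m₁): 13⁻¹ ≡ 7 (mod 15)
Find y₂ ≡ M₂⁻¹ (mod m₂): 15⁻¹ ≡ 7 (mod 13)
x = a₁·M₁·y₁ + a₂·M₂·y₂ = 12·13·7 + 6·15·7 = 1722
Reduce mod 195: x ≡ 162
Check: 162 mod 15 = 12 ✓, 162 mod 13 = 6 ✓

x ≡ 162 (mod 195)


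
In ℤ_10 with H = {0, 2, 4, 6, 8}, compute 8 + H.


8 + H = {8 + h (mod 10) : h ∈ H}
8+0=8, 8+2=0, 8+4=2, 8+6=4, 8+8=6
8 + H = {0, 2, 4, 6, 8} = 0 + H

8 + H = {0, 2, 4, 6, 8}


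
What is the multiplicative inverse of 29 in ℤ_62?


Use the extended Euclidean algorithm to write 1 = 29·s + 62·t; then s mod 62 is the inverse.
Euclidean algorithm:
  29 = 0·62 + 29
  62 = 2·29 + 4
  29 = 7·4 + 1
  4 = 4·1 + 0
gcd(29,62) = 1
Back-substitution gives: 29·(15) + 62·(-7) = 1
So 29⁻¹ ≡ 15 ≡ 15 (mod 62)
Check: 29 × 15 = 435 ≡ 1 (mod 62) ✓

29⁻¹ ≡ 15 (mod 62)


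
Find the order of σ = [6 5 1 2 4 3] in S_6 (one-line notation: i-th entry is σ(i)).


Cycle decomposition: (1 6 3) (2 5 4)
Cycle lengths: 3, 3
Order = lcm(3, 3) = 3

ord(σ) = 3


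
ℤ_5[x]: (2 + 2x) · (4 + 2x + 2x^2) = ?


Expand and collect like terms; reduce coefficients mod 5:
x^0: 2·4 = 8 ≡ 3 (mod 5)
x^1: 2·2 + 2·4 = 12 ≡ 2 (mod 5)
x^2: 2·2 + 2·2 = 8 ≡ 3 (mod 5)
x^3: 2·2 = 4 ≡ 4 (mod 5)
Result: 3 + 2x + 3x^2 + 4x^3

f · g = 3 + 2x + 3x^2 + 4x^3


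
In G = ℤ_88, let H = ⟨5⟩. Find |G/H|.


|⟨5⟩| = n / gcd(5, 88) = 88 / 1 = 88
H is normal (ℤ_88 is abelian).
|G/H| = |G| / |H| = 88 / 88 = 1

|G/H| = 1


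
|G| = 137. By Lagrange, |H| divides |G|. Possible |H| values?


Lagrange's theorem: |H| divides |G|
|G| = 137
Divisors of 137: 1, 137

Possible subgroup orders: {1, 137}


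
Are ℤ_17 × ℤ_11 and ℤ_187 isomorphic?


Comparing ℤ_17 × ℤ_11 and ℤ_187:
gcd(17,11) = 1, so ℤ_17 × ℤ_11 ≅ ℤ_187 (CRT)

Yes, ℤ_17 × ℤ_11 ≅ ℤ_187


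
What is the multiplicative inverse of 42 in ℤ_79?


Use the extended Euclidean algorithm to write 1 = 42·s + 79·t; then s mod 79 is the inverse.
Euclidean algorithm:
  42 = 0·79 + 42
  79 = 1·42 + 37
  42 = 1·37 + 5
  37 = 7·5 + 2
  5 = 2·2 + 1
  2 = 2·1 + 0
gcd(42,79) = 1
Back-substitution gives: 42·(32) + 79·(-17) = 1
So 42⁻¹ ≡ 32 ≡ 32 (mod 79)
Check: 42 × 32 = 1344 ≡ 1 (mod 79) ✓

42⁻¹ ≡ 32 (mod 79)


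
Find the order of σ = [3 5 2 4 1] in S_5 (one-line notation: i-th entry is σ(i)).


Cycle decomposition: (1 3 2 5)
Cycle lengths: 4
Order = lcm(4) = 4

ord(σ) = 4


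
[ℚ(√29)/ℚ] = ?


√29 has minimal polynomial x² - 29 (irreducible over ℚ since 29 is squarefree)

[ℚ(√29)/ℚ] = 2


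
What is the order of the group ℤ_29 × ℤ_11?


|A × B| = |A| · |B|
|ℤ_29 × ℤ_11| = 29 × 11 = 319

|ℤ_29 × ℤ_11| = 319


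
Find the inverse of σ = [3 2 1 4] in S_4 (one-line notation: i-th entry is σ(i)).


To find σ⁻¹, swap domain and range:
σ(1) = 3 → σ⁻¹(3) = 1
σ(2) = 2 → σ⁻¹(2) = 2
σ(3) = 1 → σ⁻¹(1) = 3
σ(4) = 4 → σ⁻¹(4) = 4

σ⁻¹ = [3 2 1 4]


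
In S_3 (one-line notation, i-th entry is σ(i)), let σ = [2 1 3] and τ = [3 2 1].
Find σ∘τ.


σ∘τ: apply τ first, then σ
1 →τ 3 →σ 3
2 →τ 2 →σ 1
3 →τ 1 →σ 2

σ∘τ = [3 1 2]


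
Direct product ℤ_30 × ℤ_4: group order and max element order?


|ℤ_30 × ℤ_4| = 30 × 4 = 120
Max element order = lcm(30,4) = 60
Cyclic? No (gcd=2)

|ℤ_30×ℤ_4| = 120, max element order = 60


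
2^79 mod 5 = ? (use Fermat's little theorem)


Fermat's little theorem: if p is prime and gcd(a,p)=1, then a^(p-1) ≡ 1 (mod p)
p = 5 is prime, gcd(2,5) = 1
Reduce exponent: 79 mod 4 = 3
So 2^79 ≡ 2^3 (mod 5)
2^3 mod 5 = 3

2^79 ≡ 3 (mod 5)


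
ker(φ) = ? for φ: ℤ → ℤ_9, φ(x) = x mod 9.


Kernel = preimage of identity
ker(φ) = {x ∈ ℤ : x ≡ 0 (mod 9)} = 9ℤ = {0, ±9, ±18, ...}

ker(φ) = 9ℤ


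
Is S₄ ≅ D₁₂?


Comparing S₄ and D₁₂:
S₄ has trivial center; D₁₂ has center {e, r⁶}

No, S₄ ≇ D₁₂


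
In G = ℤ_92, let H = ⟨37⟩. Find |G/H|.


|⟨37⟩| = n / gcd(37, 92) = 92 / 1 = 92
H is normal (ℤ_92 is abelian).
|G/H| = |G| / |H| = 92 / 92 = 1

|G/H| = 1


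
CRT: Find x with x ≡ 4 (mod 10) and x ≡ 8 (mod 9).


m₁ = 10, m₂ = 9, gcd = 1, so CRT applies. M = m₁·m₂ = 90
Let M₁ = M/m₁ = 9, M₂ = M/m₂ = 10
Find y₁ ≡ M₁⁻¹ (mod m₁): 9⁻¹ ≡ 9 (mod 10)
Find y₂ ≡ M₂⁻¹ (mod m₂): 10⁻¹ ≡ 1 (mod 9)
x = a₁·M₁·y₁ + a₂·M₂·y₂ = 4·9·9 + 8·10·1 = 404
Reduce mod 90: x ≡ 44
Check: 44 mod 10 = 4 ✓, 44 mod 9 = 8 ✓

x ≡ 44 (mod 90)


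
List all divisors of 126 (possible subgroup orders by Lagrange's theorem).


Lagrange's theorem: |H| divides |G|
|G| = 126
Divisors of 126: 1, 2, 3, 6, 7, 9, 14, 18, 21, 42, 63, 126

Possible subgroup orders: {1, 2, 3, 6, 7, 9, 14, 18, 21, 42, 63, 126}


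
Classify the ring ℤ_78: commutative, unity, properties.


ℤ_78 is a commutative ring with unity 1; 78 = 2×39 is composite, so 2·39 ≡ 0 gives zero divisors (not an integral domain)
Commutative: Yes
Integral domain: No
Has unity: Yes

ℤ_78: Commutative=Yes, Unity=Yes


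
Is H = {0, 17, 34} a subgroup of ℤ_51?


Subgroup test for H = {0, 17, 34} in (ℤ_51, +):
(1) 0 ∈ H? Yes
(2) Closure: for all a,b ∈ H, (a+b) mod 51 ∈ H? Yes
(3) Inverses: for all a ∈ H, -a mod 51 ∈ H? Yes

Yes, H is a subgroup of ℤ_51


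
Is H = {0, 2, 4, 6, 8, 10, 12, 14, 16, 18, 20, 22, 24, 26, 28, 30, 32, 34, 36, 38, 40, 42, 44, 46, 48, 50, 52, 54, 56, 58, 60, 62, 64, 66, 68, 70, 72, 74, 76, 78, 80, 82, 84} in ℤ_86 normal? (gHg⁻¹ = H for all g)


H = {0, 2, 4, 6, 8, 10, 12, 14, 16, 18, 20, 22, 24, 26, 28, 30, 32, 34, 36, 38, 40, 42, 44, 46, 48, 50, 52, 54, 56, 58, 60, 62, 64, 66, 68, 70, 72, 74, 76, 78, 80, 82, 84} in ℤ_86
ℤ_86 is abelian; every subgroup of an abelian group is normal

Yes, normal subgroup


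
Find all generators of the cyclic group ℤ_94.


g generates ℤ_n iff gcd(g,n) = 1
Prime factors of 94: 2, 47
Generators are g ∈ {1,...,93} not divisible by any of these primes.
Generators: {1, 3, 5, 7, 9, 11, 13, 15, 17, 19, 21, 23, 25, 27, 29, 31, 33, 35, 37, 39, 41, 43, 45, 49, 51, 53, 55, 57, 59, 61, 63, 65, 67, 69, 71, 73, 75, 77, 79, 81, 83, 85, 87, 89, 91, 93}
Number of generators = φ(94) = 46

Generators of ℤ_94 = {1, 3, 5, 7, 9, 11, 13, 15, 17, 19, 21, 23, 25, 27, 29, 31, 33, 35, 37, 39, 41, 43, 45, 49, 51, 53, 55, 57, 59, 61, 63, 65, 67, 69, 71, 73, 75, 77, 79, 81, 83, 85, 87, 89, 91, 93}


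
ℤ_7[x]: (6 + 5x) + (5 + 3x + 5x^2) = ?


Add coefficients mod 7:
x^0: 6 + 5 = 4 (mod 7)
x^1: 5 + 3 = 1 (mod 7)
x^2: 0 + 5 = 5 (mod 7)
Result: 4 + x + 5x^2

f + g = 4 + x + 5x^2


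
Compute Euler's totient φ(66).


Factor n: 66 = 2 × 3 × 11
φ(n) = n · ∏(1 - 1/p) over distinct primes p | n
φ(66) = 66 · (1 - 1/2) · (1 - 1/3) · (1 - 1/11) = 20

φ(66) = 20


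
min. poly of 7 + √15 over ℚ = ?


Let α = 7 + √15. Then α - 7 = √15, so (α - 7)² = 15, giving α² - 14α + 34 = 0. Degree 2 and α ∉ ℚ, so this is the minimal polynomial.

Minimal polynomial: x² - 14x + 34


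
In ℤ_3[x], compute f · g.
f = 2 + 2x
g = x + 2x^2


Expand and collect like terms; reduce coefficients mod 3:
x^0: 2·0 = 0 ≡ 0 (mod 3)
x^1: 2·1 + 2·0 = 2 ≡ 2 (mod 3)
x^2: 2·2 + 2·1 = 6 ≡ 0 (mod 3)
x^3: 2·2 = 4 ≡ 1 (mod 3)
Result: 2x + x^3

f · g = 2x + x^3


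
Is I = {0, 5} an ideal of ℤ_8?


Check ideal conditions for I = {0, 5} in ℤ_8:
(1) I is an additive subgroup? No
(2) For r ∈ ℤ_8 and a ∈ I: r·a ∈ I? No  [counterexample: r=2, a=5, r·a mod 8 = 2 ∉ I]

No, I is not an ideal of ℤ_8


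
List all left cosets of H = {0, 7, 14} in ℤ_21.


H = {0, 7, 14}, |H| = 3
Number of cosets = |G|/|H| = 21/3 = 7
0 + H = {0, 7, 14}
1 + H = {1, 8, 15}
2 + H = {2, 9, 16}
3 + H = {3, 10, 17}
4 + H = {4, 11, 18}
5 + H = {5, 12, 19}
6 + H = {6, 13, 20}

Cosets: 0+H={0,7,14}; 1+H={1,8,15}; 2+H={2,9,16}; 3+H={3,10,17}; 4+H={4,11,18}; 5+H={5,12,19}; 6+H={6,13,20}


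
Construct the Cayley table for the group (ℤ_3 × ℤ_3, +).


Elements: {(0,0), (0,1), (0,2), (1,0), (1,1), (1,2), (2,0), (2,1), (2,2)}
Operation: componentwise addition mod (3, 3)
Entry (a, b) = ((a₁+b₁) mod 3, (a₂+b₂) mod 3)

Cayley table:
      | (0,0) | (0,1) | (0,2) | (1,0) | (1,1) | (1,2) | (2,0) | (2,1) | (2,2)
(0,0) | (0,0) | (0,1) | (0,2) | (1,0) | (1,1) | (1,2) | (2,0) | (2,1) | (2,2)
(0,1) | (0,1) | (0,2) | (0,0) | (1,1) | (1,2) | (1,0) | (2,1) | (2,2) | (2,0)
(0,2) | (0,2) | (0,0) | (0,1) | (1,2) | (1,0) | (1,1) | (2,2) | (2,0) | (2,1)
(1,0) | (1,0) | (1,1) | (1,2) | (2,0) | (2,1) | (2,2) | (0,0) | (0,1) | (0,2)
(1,1) | (1,1) | (1,2) | (1,0) | (2,1) | (2,2) | (2,0) | (0,1) | (0,2) | (0,0)
(1,2) | (1,2) | (1,0) | (1,1) | (2,2) | (2,0) | (2,1) | (0,2) | (0,0) | (0,1)
(2,0) | (2,0) | (2,1) | (2,2) | (0,0) | (0,1) | (0,2) | (1,0) | (1,1) | (1,2)
(2,1) | (2,1) | (2,2) | (2,0) | (0,1) | (0,2) | (0,0) | (1,1) | (1,2) | (1,0)
(2,2) | (2,2) | (2,0) | (2,1) | (0,2) | (0,0) | (0,1) | (1,2) | (1,0) | (1,1)


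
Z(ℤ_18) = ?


Z(G) = {g ∈ G | gx = xg for all x ∈ G}
ℤ_18 is abelian, so Z(G) = G

Z(ℤ_18) = ℤ_18


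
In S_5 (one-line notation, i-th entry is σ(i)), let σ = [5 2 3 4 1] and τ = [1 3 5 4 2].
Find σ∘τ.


σ∘τ: apply τ first, then σ
1 →τ 1 →σ 5
2 →τ 3 →σ 3
3 →τ 5 →σ 1
4 →τ 4 →σ 4
5 →τ 2 →σ 2

σ∘τ = [5 3 1 4 2]


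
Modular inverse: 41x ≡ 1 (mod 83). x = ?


Use the extended Euclidean algorithm to write 1 = 41·s + 83·t; then s mod 83 is the inverse.
Euclidean algorithm:
  41 = 0·83 + 41
  83 = 2·41 + 1
  41 = 41·1 + 0
gcd(41,83) = 1
Back-substitution gives: 41·(-2) + 83·(1) = 1
So 41⁻¹ ≡ -2 ≡ 81 (mod 83)
Check: 41 × 81 = 3321 ≡ 1 (mod 83) ✓

41⁻¹ ≡ 81 (mod 83)


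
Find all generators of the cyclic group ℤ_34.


g generates ℤ_n iff gcd(g,n) = 1
Prime factors of 34: 2, 17
Generators are g ∈ {1,...,33} not divisible by any of these primes.
Generators: {1, 3, 5, 7, 9, 11, 13, 15, 19, 21, 23, 25, 27, 29, 31, 33}
Number of generators = φ(34) = 16

Generators of ℤ_34 = {1, 3, 5, 7, 9, 11, 13, 15, 19, 21, 23, 25, 27, 29, 31, 33}


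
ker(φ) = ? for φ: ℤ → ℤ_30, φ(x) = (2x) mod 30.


Kernel = preimage of identity
ker(φ) = {x ∈ ℤ : 2x ≡ 0 (mod 30)}. gcd(2,30) = 2, so 2x ≡ 0 (mod 30) ⟺ x ≡ 0 (mod 30/2 = 15). Hence ker(φ) = 15ℤ

ker(φ) = 15ℤ


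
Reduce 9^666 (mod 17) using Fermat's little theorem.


Fermat's little theorem: if p is prime and gcd(a,p)=1, then a^(p-1) ≡ 1 (mod p)
p = 17 is prime, gcd(9,17) = 1
Reduce exponent: 666 mod 16 = 10
So 9^666 ≡ 9^10 (mod 17)
9^10 mod 17 = 13

9^666 ≡ 13 (mod 17)


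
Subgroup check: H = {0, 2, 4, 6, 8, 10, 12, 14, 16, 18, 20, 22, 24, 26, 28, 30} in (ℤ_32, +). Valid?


Subgroup test for H = {0, 2, 4, 6, 8, 10, 12, 14, 16, 18, 20, 22, 24, 26, 28, 30} in (ℤ_32, +):
(1) 0 ∈ H? Yes
(2) Closure: for all a,b ∈ H, (a+b) mod 32 ∈ H? Yes
(3) Inverses: for all a ∈ H, -a mod 32 ∈ H? Yes

Yes, H is a subgroup of ℤ_32


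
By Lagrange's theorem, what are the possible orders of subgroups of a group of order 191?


Lagrange's theorem: |H| divides |G|
|G| = 191
Divisors of 191: 1, 191

Possible subgroup orders: {1, 191}


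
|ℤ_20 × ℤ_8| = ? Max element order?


|ℤ_20 × ℤ_8| = 20 × 8 = 160
Max element order = lcm(20,8) = 40
Cyclic? No (gcd=4)

|ℤ_20×ℤ_8| = 160, max element order = 40


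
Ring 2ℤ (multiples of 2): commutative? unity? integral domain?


2ℤ is a commutative ring under +,× but has no multiplicative identity (1 ∉ 2ℤ); it has no zero divisors, but without unity it is not an integral domain
Commutative: Yes
Integral domain: No
Has unity: No

2ℤ (multiples of 2): Commutative=Yes, Unity=No


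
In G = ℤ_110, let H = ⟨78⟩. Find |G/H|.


|⟨78⟩| = n / gcd(78, 110) = 110 / 2 = 55
H is normal (ℤ_110 is abelian).
|G/H| = |G| / |H| = 110 / 55 = 2

|G/H| = 2


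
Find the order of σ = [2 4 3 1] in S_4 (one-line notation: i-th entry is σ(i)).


Cycle decomposition: (1 2 4)
Cycle lengths: 3
Order = lcm(3) = 3

ord(σ) = 3


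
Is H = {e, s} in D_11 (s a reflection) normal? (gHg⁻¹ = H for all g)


H = {e, s} in D_11 (s a reflection)
r·s·r⁻¹ = sr⁻² ≠ s for n ≥ 3, so {e, s} is not closed under conjugation

No, not a normal subgroup


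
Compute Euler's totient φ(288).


Factor n: 288 = 2^5 × 3^2
φ(n) = n · ∏(1 - 1/p) over distinct primes p | n
φ(288) = 288 · (1 - 1/2) · (1 - 1/3) = 96

φ(288) = 96


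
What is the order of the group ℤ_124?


ℤ_n has n elements.

|ℤ_124| = 124


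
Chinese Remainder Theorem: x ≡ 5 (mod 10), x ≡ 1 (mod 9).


m₁ = 10, m₂ = 9, gcd = 1, so CRT applies. M = m₁·m₂ = 90
Let M₁ = M/m₁ = 9, M₂ = M/m₂ = 10
Find y₁ ≡ M₁⁻¹ (mod m₁): 9⁻¹ ≡ 9 (mod 10)
Find y₂ ≡ M₂⁻¹ (mod m₂): 10⁻¹ ≡ 1 (mod 9)
x = a₁·M₁·y₁ + a₂·M₂·y₂ = 5·9·9 + 1·10·1 = 415
Reduce mod 90: x ≡ 55
Check: 55 mod 10 = 5 ✓, 55 mod 9 = 1 ✓

x ≡ 55 (mod 90)


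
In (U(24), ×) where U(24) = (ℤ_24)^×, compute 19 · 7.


Operation: multiplication mod 24
19 · 7 = (a × b) mod 24 with a = 19, b = 7

19 · 7 = 13


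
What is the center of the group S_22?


Z(G) = {g ∈ G | gx = xg for all x ∈ G}
S_n is non-abelian for n ≥ 3; Z(S_22) is trivial

Z(S_22) = {e}


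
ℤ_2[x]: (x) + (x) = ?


Add coefficients mod 2:
x^0: 0 + 0 = 0 (mod 2)
x^1: 1 + 1 = 0 (mod 2)
Result: 0

f + g = 0


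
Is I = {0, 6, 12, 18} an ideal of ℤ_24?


Check ideal conditions for I = {0, 6, 12, 18} in ℤ_24:
(1) I is an additive subgroup? Yes
(2) For r ∈ ℤ_24 and a ∈ I: r·a ∈ I? Yes

Yes, I is an ideal of ℤ_24


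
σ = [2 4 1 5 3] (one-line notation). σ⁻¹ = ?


To find σ⁻¹, swap domain and range:
σ(1) = 2 → σ⁻¹(2) = 1
σ(2) = 4 → σ⁻¹(4) = 2
σ(3) = 1 → σ⁻¹(1) = 3
σ(4) = 5 → σ⁻¹(5) = 4
σ(5) = 3 → σ⁻¹(3) = 5

σ⁻¹ = [3 1 5 2 4]


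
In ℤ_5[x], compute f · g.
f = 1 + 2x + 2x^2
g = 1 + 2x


Expand and collect like terms; reduce coefficients mod 5:
x^0: 1·1 = 1 ≡ 1 (mod 5)
x^1: 1·2 + 2·1 = 4 ≡ 4 (mod 5)
x^2: 2·2 + 2·1 = 6 ≡ 1 (mod 5)
x^3: 2·2 = 4 ≡ 4 (mod 5)
Result: 1 + 4x + x^2 + 4x^3

f · g = 1 + 4x + x^2 + 4x^3


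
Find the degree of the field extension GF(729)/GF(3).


GF(729) = GF(3^6), so the extension degree is 6

[GF(729)/GF(3)] = 6


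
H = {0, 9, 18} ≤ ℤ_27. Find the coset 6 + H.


6 + H = {6 + h (mod 27) : h ∈ H}
6+0=6, 6+9=15, 6+18=24

6 + H = {6, 15, 24}


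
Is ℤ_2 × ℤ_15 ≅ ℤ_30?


Comparing ℤ_2 × ℤ_15 and ℤ_30:
gcd(2,15) = 1, so ℤ_2 × ℤ_15 ≅ ℤ_30 (CRT)

Yes, ℤ_2 × ℤ_15 ≅ ℤ_30


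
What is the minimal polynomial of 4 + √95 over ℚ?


Let α = 4 + √95. Then α - 4 = √95, so (α - 4)² = 95, giving α² - 8α - 79 = 0. Degree 2 and α ∉ ℚ, so this is the minimal polynomial.

Minimal polynomial: x² - 8x - 79


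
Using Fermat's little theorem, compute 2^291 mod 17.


Fermat's little theorem: if p is prime and gcd(a,p)=1, then a^(p-1) ≡ 1 (mod p)
p = 17 is prime, gcd(2,17) = 1
Reduce exponent: 291 mod 16 = 3
So 2^291 ≡ 2^3 (mod 17)
2^3 mod 17 = 8

2^291 ≡ 8 (mod 17)


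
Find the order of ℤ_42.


ℤ_n has n elements.

|ℤ_42| = 42


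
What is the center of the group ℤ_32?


Z(G) = {g ∈ G | gx = xg for all x ∈ G}
ℤ_32 is abelian, so Z(G) = G

Z(ℤ_32) = ℤ_32


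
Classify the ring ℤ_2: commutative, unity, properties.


ℤ_2 is a commutative ring with unity 1; 2 is prime, so ℤ_2 is a field (hence an integral domain)
Commutative: Yes
Integral domain: Yes
Has unity: Yes

ℤ_2: Commutative=Yes, Unity=Yes


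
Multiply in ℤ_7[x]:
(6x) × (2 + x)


Expand and collect like terms; reduce coefficients mod 7:
x^0: 0·2 = 0 ≡ 0 (mod 7)
x^1: 0·1 + 6·2 = 12 ≡ 5 (mod 7)
x^2: 6·1 = 6 ≡ 6 (mod 7)
Result: 5x + 6x^2

f · g = 5x + 6x^2


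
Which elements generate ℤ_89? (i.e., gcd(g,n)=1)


g generates ℤ_n iff gcd(g,n) = 1
Prime factors of 89: 89
Generators are g ∈ {1,...,88} not divisible by any of these primes.
Generators: {1, 2, 3, 4, 5, 6, 7, 8, 9, 10, 11, 12, 13, 14, 15, 16, 17, 18, 19, 20, 21, 22, 23, 24, 25, 26, 27, 28, 29, 30, 31, 32, 33, 34, 35, 36, 37, 38, 39, 40, 41, 42, 43, 44, 45, 46, 47, 48, 49, 50, 51, 52, 53, 54, 55, 56, 57, 58, 59, 60, 61, 62, 63, 64, 65, 66, 67, 68, 69, 70, 71, 72, 73, 74, 75, 76, 77, 78, 79, 80, 81, 82, 83, 84, 85, 86, 87, 88}
Number of generators = φ(89) = 88

Generators of ℤ_89 = {1, 2, 3, 4, 5, 6, 7, 8, 9, 10, 11, 12, 13, 14, 15, 16, 17, 18, 19, 20, 21, 22, 23, 24, 25, 26, 27, 28, 29, 30, 31, 32, 33, 34, 35, 36, 37, 38, 39, 40, 41, 42, 43, 44, 45, 46, 47, 48, 49, 50, 51, 52, 53, 54, 55, 56, 57, 58, 59, 60, 61, 62, 63, 64, 65, 66, 67, 68, 69, 70, 71, 72, 73, 74, 75, 76, 77, 78, 79, 80, 81, 82, 83, 84, 85, 86, 87, 88}
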